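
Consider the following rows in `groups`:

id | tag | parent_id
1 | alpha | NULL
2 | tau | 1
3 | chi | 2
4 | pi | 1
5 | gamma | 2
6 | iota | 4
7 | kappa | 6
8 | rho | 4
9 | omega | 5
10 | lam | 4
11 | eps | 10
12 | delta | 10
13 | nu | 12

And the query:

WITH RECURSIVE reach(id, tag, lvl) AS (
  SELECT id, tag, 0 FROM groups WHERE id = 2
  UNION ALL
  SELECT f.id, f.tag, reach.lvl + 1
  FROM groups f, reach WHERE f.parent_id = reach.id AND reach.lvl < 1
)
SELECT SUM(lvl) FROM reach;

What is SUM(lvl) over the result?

2

Base: id=2 (tau) at lvl 0.
Iteration 1: rows with parent_id in {2} -> chi (id 3, lvl 1), gamma (id 5, lvl 1).
Iteration 2: lvl < 1 fails for all current rows; recursion stops.
SUM(lvl) = 0 + 1 + 1 = 2.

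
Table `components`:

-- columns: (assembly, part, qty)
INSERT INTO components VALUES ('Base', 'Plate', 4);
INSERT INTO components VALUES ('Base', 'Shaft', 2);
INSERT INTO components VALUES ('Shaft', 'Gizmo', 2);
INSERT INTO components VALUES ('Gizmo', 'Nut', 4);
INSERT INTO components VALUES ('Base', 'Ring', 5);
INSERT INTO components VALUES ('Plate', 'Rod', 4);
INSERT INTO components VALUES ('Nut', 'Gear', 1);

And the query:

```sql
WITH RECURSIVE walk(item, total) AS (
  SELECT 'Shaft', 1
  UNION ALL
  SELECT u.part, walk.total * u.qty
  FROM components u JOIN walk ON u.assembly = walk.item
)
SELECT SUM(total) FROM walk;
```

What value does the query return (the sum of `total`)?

Base: (Shaft, total=1).
Iteration 1: components of {Shaft} -> Gizmo = 1*2 = 2.
Iteration 2: components of {Gizmo} -> Nut = 2*4 = 8.
Iteration 3: components of {Nut} -> Gear = 8*1 = 8.
Iteration 4: no further components; recursion stops.
SUM(total) = 1 + 2 + 8 + 8 = 19.

19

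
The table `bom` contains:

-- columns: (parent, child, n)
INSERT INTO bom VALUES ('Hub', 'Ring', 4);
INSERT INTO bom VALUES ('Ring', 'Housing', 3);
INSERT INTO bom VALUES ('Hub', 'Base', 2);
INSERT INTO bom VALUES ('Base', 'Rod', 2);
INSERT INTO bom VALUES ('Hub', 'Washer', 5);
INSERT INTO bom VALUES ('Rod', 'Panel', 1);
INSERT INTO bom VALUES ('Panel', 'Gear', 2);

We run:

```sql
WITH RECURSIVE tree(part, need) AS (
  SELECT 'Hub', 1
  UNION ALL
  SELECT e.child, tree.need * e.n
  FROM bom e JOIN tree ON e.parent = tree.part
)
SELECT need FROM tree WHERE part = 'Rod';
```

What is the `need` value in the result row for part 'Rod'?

4

Base: (Hub, need=1).
Iteration 1: components of {Hub} -> Base = 1*2 = 2, Ring = 1*4 = 4, Washer = 1*5 = 5.
Iteration 2: components of {Base,Ring,Washer} -> Housing = 4*3 = 12, Rod = 2*2 = 4.
Iteration 3: components of {Housing,Rod} -> Panel = 4*1 = 4.
Iteration 4: components of {Panel} -> Gear = 4*2 = 8.
Iteration 5: no further components; recursion stops.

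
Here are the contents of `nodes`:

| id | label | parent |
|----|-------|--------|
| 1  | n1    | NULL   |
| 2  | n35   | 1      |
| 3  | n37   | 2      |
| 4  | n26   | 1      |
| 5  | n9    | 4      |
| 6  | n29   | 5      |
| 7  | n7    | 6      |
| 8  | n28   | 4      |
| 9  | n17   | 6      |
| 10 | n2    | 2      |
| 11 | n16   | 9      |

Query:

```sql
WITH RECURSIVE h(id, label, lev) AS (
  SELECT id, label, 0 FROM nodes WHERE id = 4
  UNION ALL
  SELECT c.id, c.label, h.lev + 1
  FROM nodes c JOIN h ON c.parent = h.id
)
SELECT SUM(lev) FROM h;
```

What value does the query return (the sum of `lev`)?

14

Base: id=4 (n26) at lev 0.
Iteration 1: rows with parent in {4} -> n9 (id 5, lev 1), n28 (id 8, lev 1).
Iteration 2: rows with parent in {5,8} -> n29 (id 6, lev 2).
Iteration 3: rows with parent in {6} -> n7 (id 7, lev 3), n17 (id 9, lev 3).
Iteration 4: rows with parent in {7,9} -> n16 (id 11, lev 4).
Iteration 5: no rows with parent in {11}; recursion stops.
SUM(lev) = 0 + 1 + 1 + 2 + 3 + 3 + 4 = 14.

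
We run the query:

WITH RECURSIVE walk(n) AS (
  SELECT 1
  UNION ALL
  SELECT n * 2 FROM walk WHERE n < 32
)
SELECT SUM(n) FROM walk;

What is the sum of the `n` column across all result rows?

Base: n=1.
Iteration 1: 1 < 32 holds -> n = 1 * 2 = 2.
Iteration 2: 2 < 32 holds -> n = 2 * 2 = 4.
Iteration 3: 4 < 32 holds -> n = 4 * 2 = 8.
Iteration 4: 8 < 32 holds -> n = 8 * 2 = 16.
Iteration 5: 16 < 32 holds -> n = 16 * 2 = 32.
Iteration 6: 32 < 32 fails; recursion stops.
SUM(n) = 1 + 2 + 4 + 8 + 16 + 32 = 63.

63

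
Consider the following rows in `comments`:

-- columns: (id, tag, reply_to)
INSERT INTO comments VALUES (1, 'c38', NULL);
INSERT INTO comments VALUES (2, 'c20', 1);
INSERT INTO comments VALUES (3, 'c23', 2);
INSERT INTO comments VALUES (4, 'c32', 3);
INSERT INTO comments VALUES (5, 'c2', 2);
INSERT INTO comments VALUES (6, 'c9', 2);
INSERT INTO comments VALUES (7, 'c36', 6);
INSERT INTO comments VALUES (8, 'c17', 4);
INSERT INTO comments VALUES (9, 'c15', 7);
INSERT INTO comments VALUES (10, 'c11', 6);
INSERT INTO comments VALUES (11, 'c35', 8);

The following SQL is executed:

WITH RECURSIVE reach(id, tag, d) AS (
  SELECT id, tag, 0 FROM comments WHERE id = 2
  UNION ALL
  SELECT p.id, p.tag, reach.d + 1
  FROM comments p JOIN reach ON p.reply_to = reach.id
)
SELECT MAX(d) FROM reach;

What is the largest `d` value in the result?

4

Base: id=2 (c20) at d 0.
Iteration 1: rows with reply_to in {2} -> c23 (id 3, d 1), c2 (id 5, d 1), c9 (id 6, d 1).
Iteration 2: rows with reply_to in {3,5,6} -> c32 (id 4, d 2), c36 (id 7, d 2), c11 (id 10, d 2).
Iteration 3: rows with reply_to in {4,7,10} -> c17 (id 8, d 3), c15 (id 9, d 3).
Iteration 4: rows with reply_to in {8,9} -> c35 (id 11, d 4).
Iteration 5: no rows with reply_to in {11}; recursion stops.
d values: 0, 1, 1, 1, 2, 2, 2, 3, 3, 4; the maximum is 4.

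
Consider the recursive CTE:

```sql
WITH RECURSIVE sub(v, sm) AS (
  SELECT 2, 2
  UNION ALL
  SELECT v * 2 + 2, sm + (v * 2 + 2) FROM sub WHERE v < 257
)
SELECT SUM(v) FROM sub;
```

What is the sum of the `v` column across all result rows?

1004

Base: v=2, sm=2.
Iteration 1: 2 < 257 holds -> v = 2 * 2 + 2 = 6, sm = 2 + 6 = 8.
Iteration 2: 6 < 257 holds -> v = 6 * 2 + 2 = 14, sm = 8 + 14 = 22.
Iteration 3: 14 < 257 holds -> v = 14 * 2 + 2 = 30, sm = 22 + 30 = 52.
Iteration 4: 30 < 257 holds -> v = 30 * 2 + 2 = 62, sm = 52 + 62 = 114.
Iteration 5: 62 < 257 holds -> v = 62 * 2 + 2 = 126, sm = 114 + 126 = 240.
Iteration 6: 126 < 257 holds -> v = 126 * 2 + 2 = 254, sm = 240 + 254 = 494.
Iteration 7: 254 < 257 holds -> v = 254 * 2 + 2 = 510, sm = 494 + 510 = 1004.
Iteration 8: 510 < 257 fails; recursion stops.
SUM(v) = 2 + 6 + 14 + 30 + 62 + 126 + 254 + 510 = 1004.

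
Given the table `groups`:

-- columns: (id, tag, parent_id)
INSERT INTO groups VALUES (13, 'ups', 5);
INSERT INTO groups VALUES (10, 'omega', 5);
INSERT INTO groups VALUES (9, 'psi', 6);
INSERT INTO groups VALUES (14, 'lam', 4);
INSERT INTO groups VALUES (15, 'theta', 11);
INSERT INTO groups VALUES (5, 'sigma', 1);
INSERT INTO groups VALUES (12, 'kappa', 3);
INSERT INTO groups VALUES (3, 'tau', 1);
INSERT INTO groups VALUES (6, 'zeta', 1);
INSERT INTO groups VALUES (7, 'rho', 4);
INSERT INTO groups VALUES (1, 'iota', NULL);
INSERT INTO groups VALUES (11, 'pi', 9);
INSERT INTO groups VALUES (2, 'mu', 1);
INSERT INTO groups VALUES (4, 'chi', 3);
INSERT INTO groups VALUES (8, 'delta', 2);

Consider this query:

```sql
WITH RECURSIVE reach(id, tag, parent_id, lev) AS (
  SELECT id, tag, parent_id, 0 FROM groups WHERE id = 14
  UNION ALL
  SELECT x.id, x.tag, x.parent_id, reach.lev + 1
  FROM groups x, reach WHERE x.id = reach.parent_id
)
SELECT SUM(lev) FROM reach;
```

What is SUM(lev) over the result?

Base: id=14 (lam), parent_id=4, lev 0.
Iteration 1: join on id=4 -> chi (id 4, parent_id=3, lev 1).
Iteration 2: join on id=3 -> tau (id 3, parent_id=1, lev 2).
Iteration 3: join on id=1 -> iota (id 1, parent_id=NULL, lev 3).
Iteration 4: parent_id is NULL; no match; recursion stops.
SUM(lev) = 0 + 1 + 2 + 3 = 6.

6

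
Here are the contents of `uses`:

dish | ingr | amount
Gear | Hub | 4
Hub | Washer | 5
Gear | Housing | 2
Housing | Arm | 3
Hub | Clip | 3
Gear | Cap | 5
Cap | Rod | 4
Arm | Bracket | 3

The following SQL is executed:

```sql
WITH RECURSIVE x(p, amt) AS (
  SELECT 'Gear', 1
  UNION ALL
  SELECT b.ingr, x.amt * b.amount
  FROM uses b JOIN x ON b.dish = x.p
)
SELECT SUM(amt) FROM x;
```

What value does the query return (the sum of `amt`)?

Base: (Gear, amt=1).
Iteration 1: components of {Gear} -> Cap = 1*5 = 5, Housing = 1*2 = 2, Hub = 1*4 = 4.
Iteration 2: components of {Cap,Housing,Hub} -> Arm = 2*3 = 6, Clip = 4*3 = 12, Rod = 5*4 = 20, Washer = 4*5 = 20.
Iteration 3: components of {Arm,Clip,Rod,Washer} -> Bracket = 6*3 = 18.
Iteration 4: no further components; recursion stops.
SUM(amt) = 1 + 4 + 2 + 5 + 20 + 12 + 6 + 20 + 18 = 88.

88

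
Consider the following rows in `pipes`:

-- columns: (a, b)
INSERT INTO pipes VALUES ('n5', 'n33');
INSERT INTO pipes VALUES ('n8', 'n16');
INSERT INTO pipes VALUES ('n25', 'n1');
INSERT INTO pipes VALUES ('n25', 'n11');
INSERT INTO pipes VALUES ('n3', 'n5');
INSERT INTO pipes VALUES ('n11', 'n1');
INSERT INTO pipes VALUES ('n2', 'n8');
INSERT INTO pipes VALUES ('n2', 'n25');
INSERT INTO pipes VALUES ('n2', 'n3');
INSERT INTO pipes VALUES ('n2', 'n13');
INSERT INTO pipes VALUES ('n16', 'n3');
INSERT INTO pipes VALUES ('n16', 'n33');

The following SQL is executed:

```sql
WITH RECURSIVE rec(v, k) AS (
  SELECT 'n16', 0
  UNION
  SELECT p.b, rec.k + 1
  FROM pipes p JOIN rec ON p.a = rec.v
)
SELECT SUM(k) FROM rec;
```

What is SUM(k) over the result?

Base: (n16, k=0).
Iteration 1: edges from {n16} -> (n3, k=1), (n33, k=1).
Iteration 2: edges from {n3,n33} -> (n5, k=2).
Iteration 3: edges from {n5} -> (n33, k=3).
Iteration 4: no outgoing edges from {n33}; recursion stops.
SUM(k) = 0 + 1 + 1 + 2 + 3 = 7.

7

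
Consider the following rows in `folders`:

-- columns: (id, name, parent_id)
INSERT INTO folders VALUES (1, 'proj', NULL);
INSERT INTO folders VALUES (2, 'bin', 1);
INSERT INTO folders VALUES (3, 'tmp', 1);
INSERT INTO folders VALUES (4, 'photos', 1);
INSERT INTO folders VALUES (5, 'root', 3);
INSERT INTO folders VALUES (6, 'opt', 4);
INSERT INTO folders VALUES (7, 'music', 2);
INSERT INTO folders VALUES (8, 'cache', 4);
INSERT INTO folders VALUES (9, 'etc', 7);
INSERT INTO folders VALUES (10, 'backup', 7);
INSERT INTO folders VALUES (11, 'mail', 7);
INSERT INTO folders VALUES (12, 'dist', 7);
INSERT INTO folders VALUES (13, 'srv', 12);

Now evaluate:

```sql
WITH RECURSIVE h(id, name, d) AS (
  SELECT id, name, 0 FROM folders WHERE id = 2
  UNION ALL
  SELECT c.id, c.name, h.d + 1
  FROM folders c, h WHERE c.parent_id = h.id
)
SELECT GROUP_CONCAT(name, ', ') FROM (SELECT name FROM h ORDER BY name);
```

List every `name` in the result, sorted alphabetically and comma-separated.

backup, bin, dist, etc, mail, music, srv

Base: id=2 (bin) at d 0.
Iteration 1: rows with parent_id in {2} -> music (id 7, d 1).
Iteration 2: rows with parent_id in {7} -> etc (id 9, d 2), backup (id 10, d 2), mail (id 11, d 2), dist (id 12, d 2).
Iteration 3: rows with parent_id in {9,10,11,12} -> srv (id 13, d 3).
Iteration 4: no rows with parent_id in {13}; recursion stops.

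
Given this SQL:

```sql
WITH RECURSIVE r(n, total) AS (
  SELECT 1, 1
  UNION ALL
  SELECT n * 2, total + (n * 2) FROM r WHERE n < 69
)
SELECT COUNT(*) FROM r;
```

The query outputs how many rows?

Base: n=1, total=1.
Iteration 1: 1 < 69 holds -> n = 1 * 2 = 2, total = 1 + 2 = 3.
Iteration 2: 2 < 69 holds -> n = 2 * 2 = 4, total = 3 + 4 = 7.
Iteration 3: 4 < 69 holds -> n = 4 * 2 = 8, total = 7 + 8 = 15.
Iteration 4: 8 < 69 holds -> n = 8 * 2 = 16, total = 15 + 16 = 31.
Iteration 5: 16 < 69 holds -> n = 16 * 2 = 32, total = 31 + 32 = 63.
Iteration 6: 32 < 69 holds -> n = 32 * 2 = 64, total = 63 + 64 = 127.
Iteration 7: 64 < 69 holds -> n = 64 * 2 = 128, total = 127 + 128 = 255.
Iteration 8: 128 < 69 fails; recursion stops.
Total rows emitted: 8.

8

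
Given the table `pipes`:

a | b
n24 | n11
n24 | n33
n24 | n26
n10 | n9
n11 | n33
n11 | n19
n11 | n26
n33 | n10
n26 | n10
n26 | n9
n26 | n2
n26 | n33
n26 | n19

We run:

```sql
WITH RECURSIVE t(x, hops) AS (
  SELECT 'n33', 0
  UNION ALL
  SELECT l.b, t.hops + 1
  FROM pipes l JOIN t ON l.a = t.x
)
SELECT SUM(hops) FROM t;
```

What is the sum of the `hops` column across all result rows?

Base: (n33, hops=0).
Iteration 1: edges from {n33} -> (n10, hops=1).
Iteration 2: edges from {n10} -> (n9, hops=2).
Iteration 3: no outgoing edges from {n9}; recursion stops.
SUM(hops) = 0 + 1 + 2 = 3.

3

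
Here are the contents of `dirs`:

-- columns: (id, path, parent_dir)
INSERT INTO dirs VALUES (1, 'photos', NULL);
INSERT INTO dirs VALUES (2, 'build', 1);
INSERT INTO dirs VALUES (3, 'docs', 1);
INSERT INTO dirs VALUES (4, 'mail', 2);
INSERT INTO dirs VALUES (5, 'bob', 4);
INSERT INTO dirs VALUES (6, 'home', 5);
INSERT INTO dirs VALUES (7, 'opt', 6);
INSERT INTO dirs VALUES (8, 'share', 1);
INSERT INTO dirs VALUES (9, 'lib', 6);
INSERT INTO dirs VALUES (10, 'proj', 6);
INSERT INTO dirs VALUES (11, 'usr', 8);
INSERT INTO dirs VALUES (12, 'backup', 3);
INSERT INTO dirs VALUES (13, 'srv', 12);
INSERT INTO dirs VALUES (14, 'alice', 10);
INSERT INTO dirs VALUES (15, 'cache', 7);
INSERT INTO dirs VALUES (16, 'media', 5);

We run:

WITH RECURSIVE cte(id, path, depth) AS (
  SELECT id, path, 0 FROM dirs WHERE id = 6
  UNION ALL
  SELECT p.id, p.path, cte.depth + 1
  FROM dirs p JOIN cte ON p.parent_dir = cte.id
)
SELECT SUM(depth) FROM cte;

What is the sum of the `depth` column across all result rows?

Base: id=6 (home) at depth 0.
Iteration 1: rows with parent_dir in {6} -> opt (id 7, depth 1), lib (id 9, depth 1), proj (id 10, depth 1).
Iteration 2: rows with parent_dir in {7,9,10} -> alice (id 14, depth 2), cache (id 15, depth 2).
Iteration 3: no rows with parent_dir in {14,15}; recursion stops.
SUM(depth) = 0 + 1 + 1 + 1 + 2 + 2 = 7.

7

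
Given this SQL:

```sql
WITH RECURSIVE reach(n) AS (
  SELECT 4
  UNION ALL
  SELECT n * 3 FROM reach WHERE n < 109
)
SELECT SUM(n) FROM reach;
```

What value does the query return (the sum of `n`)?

Base: n=4.
Iteration 1: 4 < 109 holds -> n = 4 * 3 = 12.
Iteration 2: 12 < 109 holds -> n = 12 * 3 = 36.
Iteration 3: 36 < 109 holds -> n = 36 * 3 = 108.
Iteration 4: 108 < 109 holds -> n = 108 * 3 = 324.
Iteration 5: 324 < 109 fails; recursion stops.
SUM(n) = 4 + 12 + 36 + 108 + 324 = 484.

484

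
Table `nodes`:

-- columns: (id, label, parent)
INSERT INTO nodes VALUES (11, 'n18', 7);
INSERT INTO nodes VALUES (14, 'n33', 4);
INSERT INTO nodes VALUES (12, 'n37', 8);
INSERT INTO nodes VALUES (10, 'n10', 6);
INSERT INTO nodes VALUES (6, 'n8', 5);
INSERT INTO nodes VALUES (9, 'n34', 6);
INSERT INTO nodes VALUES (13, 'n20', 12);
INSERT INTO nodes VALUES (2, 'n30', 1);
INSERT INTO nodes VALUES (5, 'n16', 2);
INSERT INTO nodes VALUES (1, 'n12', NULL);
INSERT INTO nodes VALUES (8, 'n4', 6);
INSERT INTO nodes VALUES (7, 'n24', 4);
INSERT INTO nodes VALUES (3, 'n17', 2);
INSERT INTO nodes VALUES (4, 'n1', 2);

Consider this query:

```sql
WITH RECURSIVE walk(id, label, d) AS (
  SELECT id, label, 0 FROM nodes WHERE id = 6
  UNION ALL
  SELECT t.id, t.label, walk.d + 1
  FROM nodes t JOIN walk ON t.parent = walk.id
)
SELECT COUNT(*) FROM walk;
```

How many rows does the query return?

6

Base: id=6 (n8) at d 0.
Iteration 1: rows with parent in {6} -> n4 (id 8, d 1), n34 (id 9, d 1), n10 (id 10, d 1).
Iteration 2: rows with parent in {8,9,10} -> n37 (id 12, d 2).
Iteration 3: rows with parent in {12} -> n20 (id 13, d 3).
Iteration 4: no rows with parent in {13}; recursion stops.
Total rows emitted: 6.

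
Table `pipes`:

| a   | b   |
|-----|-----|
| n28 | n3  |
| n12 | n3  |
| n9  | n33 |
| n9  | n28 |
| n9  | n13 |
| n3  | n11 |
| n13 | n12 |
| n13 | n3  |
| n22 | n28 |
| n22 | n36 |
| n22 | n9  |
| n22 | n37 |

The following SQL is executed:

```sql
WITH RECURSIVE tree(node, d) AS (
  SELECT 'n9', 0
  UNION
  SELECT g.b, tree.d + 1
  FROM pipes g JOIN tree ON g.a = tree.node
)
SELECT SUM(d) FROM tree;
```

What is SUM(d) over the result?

17

Base: (n9, d=0).
Iteration 1: edges from {n9} -> (n13, d=1), (n28, d=1), (n33, d=1).
Iteration 2: edges from {n13,n28,n33} -> (n12, d=2), (n3, d=2). [UNION drops 1 duplicate row(s)]
Iteration 3: edges from {n12,n3} -> (n11, d=3), (n3, d=3).
Iteration 4: edges from {n11,n3} -> (n11, d=4).
Iteration 5: no outgoing edges from {n11}; recursion stops.
SUM(d) = 0 + 1 + 1 + 1 + 2 + 2 + 3 + 3 + 4 = 17.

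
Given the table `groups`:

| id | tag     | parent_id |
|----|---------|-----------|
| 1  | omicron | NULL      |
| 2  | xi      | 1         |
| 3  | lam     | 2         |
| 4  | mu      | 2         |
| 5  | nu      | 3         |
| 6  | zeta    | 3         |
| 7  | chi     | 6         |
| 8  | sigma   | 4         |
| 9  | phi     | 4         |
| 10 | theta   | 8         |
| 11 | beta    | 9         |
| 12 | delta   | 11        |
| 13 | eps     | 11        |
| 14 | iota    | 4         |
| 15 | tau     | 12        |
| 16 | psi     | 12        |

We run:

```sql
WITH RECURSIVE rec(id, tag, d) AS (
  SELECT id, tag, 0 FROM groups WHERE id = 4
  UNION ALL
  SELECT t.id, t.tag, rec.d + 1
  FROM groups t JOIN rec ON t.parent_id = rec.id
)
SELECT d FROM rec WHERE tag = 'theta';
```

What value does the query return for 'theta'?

Base: id=4 (mu) at d 0.
Iteration 1: rows with parent_id in {4} -> sigma (id 8, d 1), phi (id 9, d 1), iota (id 14, d 1).
Iteration 2: rows with parent_id in {8,9,14} -> theta (id 10, d 2), beta (id 11, d 2).
Iteration 3: rows with parent_id in {10,11} -> delta (id 12, d 3), eps (id 13, d 3).
Iteration 4: rows with parent_id in {12,13} -> tau (id 15, d 4), psi (id 16, d 4).
Iteration 5: no rows with parent_id in {15,16}; recursion stops.

2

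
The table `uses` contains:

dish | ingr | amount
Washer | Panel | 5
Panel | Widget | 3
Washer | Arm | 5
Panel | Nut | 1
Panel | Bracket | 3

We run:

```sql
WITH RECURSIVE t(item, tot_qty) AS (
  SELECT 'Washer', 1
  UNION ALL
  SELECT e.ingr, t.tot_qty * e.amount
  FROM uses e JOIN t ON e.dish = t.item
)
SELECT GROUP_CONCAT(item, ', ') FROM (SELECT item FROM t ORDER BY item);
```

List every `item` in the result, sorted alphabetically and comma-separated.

Arm, Bracket, Nut, Panel, Washer, Widget

Base: (Washer, tot_qty=1).
Iteration 1: components of {Washer} -> Arm = 1*5 = 5, Panel = 1*5 = 5.
Iteration 2: components of {Arm,Panel} -> Bracket = 5*3 = 15, Nut = 5*1 = 5, Widget = 5*3 = 15.
Iteration 3: no further components; recursion stops.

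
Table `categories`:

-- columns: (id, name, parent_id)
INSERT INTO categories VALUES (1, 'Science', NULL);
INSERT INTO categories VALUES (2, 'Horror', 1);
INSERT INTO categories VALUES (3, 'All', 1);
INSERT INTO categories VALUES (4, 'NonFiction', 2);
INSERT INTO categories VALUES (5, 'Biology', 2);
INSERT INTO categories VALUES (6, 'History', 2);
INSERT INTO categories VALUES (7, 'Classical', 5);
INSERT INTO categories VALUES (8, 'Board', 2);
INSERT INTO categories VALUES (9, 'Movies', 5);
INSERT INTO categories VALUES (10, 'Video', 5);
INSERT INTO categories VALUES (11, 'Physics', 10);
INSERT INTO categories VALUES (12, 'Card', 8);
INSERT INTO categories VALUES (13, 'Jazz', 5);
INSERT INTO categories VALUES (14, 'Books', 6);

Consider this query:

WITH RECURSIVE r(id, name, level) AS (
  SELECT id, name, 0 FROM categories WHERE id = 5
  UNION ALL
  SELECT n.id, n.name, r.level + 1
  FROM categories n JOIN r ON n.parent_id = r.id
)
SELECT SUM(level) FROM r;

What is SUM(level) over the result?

6

Base: id=5 (Biology) at level 0.
Iteration 1: rows with parent_id in {5} -> Classical (id 7, level 1), Movies (id 9, level 1), Video (id 10, level 1), Jazz (id 13, level 1).
Iteration 2: rows with parent_id in {7,9,10,13} -> Physics (id 11, level 2).
Iteration 3: no rows with parent_id in {11}; recursion stops.
SUM(level) = 0 + 1 + 1 + 1 + 1 + 2 = 6.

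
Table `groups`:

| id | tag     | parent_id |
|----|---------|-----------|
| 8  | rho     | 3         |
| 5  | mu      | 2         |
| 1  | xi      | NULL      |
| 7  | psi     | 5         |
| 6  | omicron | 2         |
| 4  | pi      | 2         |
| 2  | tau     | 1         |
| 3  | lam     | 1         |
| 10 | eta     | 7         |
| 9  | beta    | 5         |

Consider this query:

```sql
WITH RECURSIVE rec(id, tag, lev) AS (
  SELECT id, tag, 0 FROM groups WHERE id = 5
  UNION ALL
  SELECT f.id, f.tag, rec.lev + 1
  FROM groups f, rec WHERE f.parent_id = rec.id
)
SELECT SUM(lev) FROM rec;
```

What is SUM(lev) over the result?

Base: id=5 (mu) at lev 0.
Iteration 1: rows with parent_id in {5} -> psi (id 7, lev 1), beta (id 9, lev 1).
Iteration 2: rows with parent_id in {7,9} -> eta (id 10, lev 2).
Iteration 3: no rows with parent_id in {10}; recursion stops.
SUM(lev) = 0 + 1 + 1 + 2 = 4.

4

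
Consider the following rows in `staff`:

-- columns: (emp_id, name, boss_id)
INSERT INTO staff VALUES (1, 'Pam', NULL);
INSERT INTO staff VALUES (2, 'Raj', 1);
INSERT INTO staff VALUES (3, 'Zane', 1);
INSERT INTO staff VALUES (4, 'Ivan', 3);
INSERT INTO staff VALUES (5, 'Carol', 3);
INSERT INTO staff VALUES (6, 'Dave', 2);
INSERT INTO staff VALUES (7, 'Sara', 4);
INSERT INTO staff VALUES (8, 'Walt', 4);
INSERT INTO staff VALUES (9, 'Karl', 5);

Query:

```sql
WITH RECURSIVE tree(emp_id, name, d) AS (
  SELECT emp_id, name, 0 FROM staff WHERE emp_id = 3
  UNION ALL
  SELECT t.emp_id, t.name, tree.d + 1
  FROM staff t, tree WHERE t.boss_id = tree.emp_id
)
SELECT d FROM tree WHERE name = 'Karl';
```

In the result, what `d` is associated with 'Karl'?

2

Base: emp_id=3 (Zane) at d 0.
Iteration 1: rows with boss_id in {3} -> Ivan (id 4, d 1), Carol (id 5, d 1).
Iteration 2: rows with boss_id in {4,5} -> Sara (id 7, d 2), Walt (id 8, d 2), Karl (id 9, d 2).
Iteration 3: no rows with boss_id in {7,8,9}; recursion stops.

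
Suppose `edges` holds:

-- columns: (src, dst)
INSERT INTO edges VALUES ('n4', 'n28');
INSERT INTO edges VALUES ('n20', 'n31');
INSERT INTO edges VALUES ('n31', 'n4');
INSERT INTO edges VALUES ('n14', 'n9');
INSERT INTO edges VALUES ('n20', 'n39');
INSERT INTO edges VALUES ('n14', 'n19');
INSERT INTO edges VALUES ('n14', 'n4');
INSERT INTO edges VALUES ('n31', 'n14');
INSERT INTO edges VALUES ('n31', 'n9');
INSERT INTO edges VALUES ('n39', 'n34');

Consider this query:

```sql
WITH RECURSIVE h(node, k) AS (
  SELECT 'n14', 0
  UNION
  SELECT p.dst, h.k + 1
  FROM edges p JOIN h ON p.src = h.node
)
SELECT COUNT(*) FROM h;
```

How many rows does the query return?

5

Base: (n14, k=0).
Iteration 1: edges from {n14} -> (n19, k=1), (n4, k=1), (n9, k=1).
Iteration 2: edges from {n19,n4,n9} -> (n28, k=2).
Iteration 3: no outgoing edges from {n28}; recursion stops.
Total rows emitted: 5.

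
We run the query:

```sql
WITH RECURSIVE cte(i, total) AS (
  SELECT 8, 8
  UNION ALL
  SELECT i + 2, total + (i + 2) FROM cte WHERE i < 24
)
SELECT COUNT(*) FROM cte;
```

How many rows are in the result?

9

Base: i=8, total=8.
Iteration 1: 8 < 24 holds -> i = 8 + 2 = 10, total = 8 + 10 = 18.
Iteration 2: 10 < 24 holds -> i = 10 + 2 = 12, total = 18 + 12 = 30.
Iteration 3: 12 < 24 holds -> i = 12 + 2 = 14, total = 30 + 14 = 44.
Iteration 4: 14 < 24 holds -> i = 14 + 2 = 16, total = 44 + 16 = 60.
Iteration 5: 16 < 24 holds -> i = 16 + 2 = 18, total = 60 + 18 = 78.
Iteration 6: 18 < 24 holds -> i = 18 + 2 = 20, total = 78 + 20 = 98.
Iteration 7: 20 < 24 holds -> i = 20 + 2 = 22, total = 98 + 22 = 120.
Iteration 8: 22 < 24 holds -> i = 22 + 2 = 24, total = 120 + 24 = 144.
Iteration 9: 24 < 24 fails; recursion stops.
Total rows emitted: 9.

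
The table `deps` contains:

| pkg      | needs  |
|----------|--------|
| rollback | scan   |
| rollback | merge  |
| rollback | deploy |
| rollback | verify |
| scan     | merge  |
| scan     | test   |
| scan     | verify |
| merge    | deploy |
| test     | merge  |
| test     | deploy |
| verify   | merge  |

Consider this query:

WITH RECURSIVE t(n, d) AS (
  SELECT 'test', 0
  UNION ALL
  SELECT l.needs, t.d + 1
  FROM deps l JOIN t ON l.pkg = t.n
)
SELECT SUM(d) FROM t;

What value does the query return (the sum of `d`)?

4

Base: (test, d=0).
Iteration 1: edges from {test} -> (deploy, d=1), (merge, d=1).
Iteration 2: edges from {deploy,merge} -> (deploy, d=2).
Iteration 3: no outgoing edges from {deploy}; recursion stops.
SUM(d) = 0 + 1 + 1 + 2 = 4.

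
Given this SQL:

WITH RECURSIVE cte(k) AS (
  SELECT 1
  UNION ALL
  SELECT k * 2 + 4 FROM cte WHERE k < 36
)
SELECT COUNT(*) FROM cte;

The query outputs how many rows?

4

Base: k=1.
Iteration 1: 1 < 36 holds -> k = 1 * 2 + 4 = 6.
Iteration 2: 6 < 36 holds -> k = 6 * 2 + 4 = 16.
Iteration 3: 16 < 36 holds -> k = 16 * 2 + 4 = 36.
Iteration 4: 36 < 36 fails; recursion stops.
Total rows emitted: 4.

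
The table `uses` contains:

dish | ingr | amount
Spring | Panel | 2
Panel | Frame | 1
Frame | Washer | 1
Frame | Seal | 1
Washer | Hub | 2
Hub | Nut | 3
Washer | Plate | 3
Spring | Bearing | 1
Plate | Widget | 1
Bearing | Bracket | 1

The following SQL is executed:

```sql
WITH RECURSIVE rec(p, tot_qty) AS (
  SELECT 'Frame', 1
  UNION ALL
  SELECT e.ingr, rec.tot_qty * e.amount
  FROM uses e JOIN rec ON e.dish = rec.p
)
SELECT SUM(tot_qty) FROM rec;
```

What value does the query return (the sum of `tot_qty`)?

Base: (Frame, tot_qty=1).
Iteration 1: components of {Frame} -> Seal = 1*1 = 1, Washer = 1*1 = 1.
Iteration 2: components of {Seal,Washer} -> Hub = 1*2 = 2, Plate = 1*3 = 3.
Iteration 3: components of {Hub,Plate} -> Nut = 2*3 = 6, Widget = 3*1 = 3.
Iteration 4: no further components; recursion stops.
SUM(tot_qty) = 1 + 1 + 1 + 2 + 3 + 6 + 3 = 17.

17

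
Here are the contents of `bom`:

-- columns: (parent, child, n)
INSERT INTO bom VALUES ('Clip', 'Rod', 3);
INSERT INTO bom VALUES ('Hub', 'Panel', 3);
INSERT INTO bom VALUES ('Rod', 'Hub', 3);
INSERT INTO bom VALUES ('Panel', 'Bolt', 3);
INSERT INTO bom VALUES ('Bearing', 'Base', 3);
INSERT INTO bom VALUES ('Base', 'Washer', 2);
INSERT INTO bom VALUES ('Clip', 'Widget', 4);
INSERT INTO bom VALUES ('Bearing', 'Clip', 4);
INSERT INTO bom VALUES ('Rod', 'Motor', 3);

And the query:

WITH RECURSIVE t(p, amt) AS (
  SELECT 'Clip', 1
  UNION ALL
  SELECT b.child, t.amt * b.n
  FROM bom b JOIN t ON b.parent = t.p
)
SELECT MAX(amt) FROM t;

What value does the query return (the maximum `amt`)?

Base: (Clip, amt=1).
Iteration 1: components of {Clip} -> Rod = 1*3 = 3, Widget = 1*4 = 4.
Iteration 2: components of {Rod,Widget} -> Hub = 3*3 = 9, Motor = 3*3 = 9.
Iteration 3: components of {Hub,Motor} -> Panel = 9*3 = 27.
Iteration 4: components of {Panel} -> Bolt = 27*3 = 81.
Iteration 5: no further components; recursion stops.
amt values: 1, 4, 3, 9, 9, 27, 81; the maximum is 81.

81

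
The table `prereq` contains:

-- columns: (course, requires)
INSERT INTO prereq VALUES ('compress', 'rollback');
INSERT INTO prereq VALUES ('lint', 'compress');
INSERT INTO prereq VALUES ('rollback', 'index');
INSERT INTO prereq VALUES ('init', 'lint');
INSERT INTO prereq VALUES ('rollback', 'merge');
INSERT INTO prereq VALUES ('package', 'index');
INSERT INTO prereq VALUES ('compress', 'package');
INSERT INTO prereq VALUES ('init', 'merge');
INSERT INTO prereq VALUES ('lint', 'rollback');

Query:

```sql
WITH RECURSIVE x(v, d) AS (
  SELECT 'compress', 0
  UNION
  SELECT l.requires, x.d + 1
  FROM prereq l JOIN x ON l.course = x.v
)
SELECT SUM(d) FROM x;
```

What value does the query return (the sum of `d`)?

Base: (compress, d=0).
Iteration 1: edges from {compress} -> (package, d=1), (rollback, d=1).
Iteration 2: edges from {package,rollback} -> (index, d=2), (merge, d=2). [UNION drops 1 duplicate row(s)]
Iteration 3: no outgoing edges from {index,merge}; recursion stops.
SUM(d) = 0 + 1 + 1 + 2 + 2 = 6.

6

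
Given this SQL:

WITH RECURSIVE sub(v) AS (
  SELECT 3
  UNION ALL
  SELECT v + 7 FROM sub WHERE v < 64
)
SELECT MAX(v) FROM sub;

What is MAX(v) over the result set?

66

Base: v=3.
Iteration 1: 3 < 64 holds -> v = 3 + 7 = 10.
Iteration 2: 10 < 64 holds -> v = 10 + 7 = 17.
Iteration 3: 17 < 64 holds -> v = 17 + 7 = 24.
Iteration 4: 24 < 64 holds -> v = 24 + 7 = 31.
Iteration 5: 31 < 64 holds -> v = 31 + 7 = 38.
Iteration 6: 38 < 64 holds -> v = 38 + 7 = 45.
Iteration 7: 45 < 64 holds -> v = 45 + 7 = 52.
Iteration 8: 52 < 64 holds -> v = 52 + 7 = 59.
Iteration 9: 59 < 64 holds -> v = 59 + 7 = 66.
Iteration 10: 66 < 64 fails; recursion stops.
v values: 3, 10, 17, 24, 31, 38, 45, 52, 59, 66; the maximum is 66.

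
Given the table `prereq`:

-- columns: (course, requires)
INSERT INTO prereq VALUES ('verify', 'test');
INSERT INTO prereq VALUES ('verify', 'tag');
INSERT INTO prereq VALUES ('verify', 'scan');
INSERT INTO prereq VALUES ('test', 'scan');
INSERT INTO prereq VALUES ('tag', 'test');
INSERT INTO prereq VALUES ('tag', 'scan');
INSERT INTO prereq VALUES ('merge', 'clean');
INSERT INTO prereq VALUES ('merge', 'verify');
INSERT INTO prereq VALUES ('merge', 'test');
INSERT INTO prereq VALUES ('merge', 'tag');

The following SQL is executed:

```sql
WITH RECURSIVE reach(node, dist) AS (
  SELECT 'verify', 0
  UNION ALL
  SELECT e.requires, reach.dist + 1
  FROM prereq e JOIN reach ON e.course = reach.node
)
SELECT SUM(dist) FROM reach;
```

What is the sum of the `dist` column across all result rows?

Base: (verify, dist=0).
Iteration 1: edges from {verify} -> (scan, dist=1), (tag, dist=1), (test, dist=1).
Iteration 2: edges from {scan,tag,test} -> (scan, dist=2) x2, (test, dist=2). [UNION ALL keeps all 3 new rows, including repeats]
Iteration 3: edges from {scan,test} -> (scan, dist=3).
Iteration 4: no outgoing edges from {scan}; recursion stops.
SUM(dist) = 0 + 1 + 1 + 1 + 2 + 2 + 2 + 3 = 12.

12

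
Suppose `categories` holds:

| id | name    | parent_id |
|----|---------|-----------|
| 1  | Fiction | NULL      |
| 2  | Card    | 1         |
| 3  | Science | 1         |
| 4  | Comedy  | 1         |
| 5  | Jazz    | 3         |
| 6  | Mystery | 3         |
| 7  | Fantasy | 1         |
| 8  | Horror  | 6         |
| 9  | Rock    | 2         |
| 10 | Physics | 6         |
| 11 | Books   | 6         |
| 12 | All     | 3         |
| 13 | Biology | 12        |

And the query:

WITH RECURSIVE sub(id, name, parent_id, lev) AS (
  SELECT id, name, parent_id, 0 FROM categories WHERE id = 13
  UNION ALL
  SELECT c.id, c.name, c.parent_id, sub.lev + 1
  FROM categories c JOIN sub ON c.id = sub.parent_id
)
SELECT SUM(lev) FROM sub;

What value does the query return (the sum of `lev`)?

Base: id=13 (Biology), parent_id=12, lev 0.
Iteration 1: join on id=12 -> All (id 12, parent_id=3, lev 1).
Iteration 2: join on id=3 -> Science (id 3, parent_id=1, lev 2).
Iteration 3: join on id=1 -> Fiction (id 1, parent_id=NULL, lev 3).
Iteration 4: parent_id is NULL; no match; recursion stops.
SUM(lev) = 0 + 1 + 2 + 3 = 6.

6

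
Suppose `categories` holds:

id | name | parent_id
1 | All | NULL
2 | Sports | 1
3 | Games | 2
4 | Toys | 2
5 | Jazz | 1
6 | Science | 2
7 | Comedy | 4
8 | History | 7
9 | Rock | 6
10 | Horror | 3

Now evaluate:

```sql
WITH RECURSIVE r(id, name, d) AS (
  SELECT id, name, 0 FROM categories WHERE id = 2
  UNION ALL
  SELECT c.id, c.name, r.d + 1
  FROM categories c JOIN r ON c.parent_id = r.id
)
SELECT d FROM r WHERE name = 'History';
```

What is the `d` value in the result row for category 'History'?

Base: id=2 (Sports) at d 0.
Iteration 1: rows with parent_id in {2} -> Games (id 3, d 1), Toys (id 4, d 1), Science (id 6, d 1).
Iteration 2: rows with parent_id in {3,4,6} -> Comedy (id 7, d 2), Rock (id 9, d 2), Horror (id 10, d 2).
Iteration 3: rows with parent_id in {7,9,10} -> History (id 8, d 3).
Iteration 4: no rows with parent_id in {8}; recursion stops.

3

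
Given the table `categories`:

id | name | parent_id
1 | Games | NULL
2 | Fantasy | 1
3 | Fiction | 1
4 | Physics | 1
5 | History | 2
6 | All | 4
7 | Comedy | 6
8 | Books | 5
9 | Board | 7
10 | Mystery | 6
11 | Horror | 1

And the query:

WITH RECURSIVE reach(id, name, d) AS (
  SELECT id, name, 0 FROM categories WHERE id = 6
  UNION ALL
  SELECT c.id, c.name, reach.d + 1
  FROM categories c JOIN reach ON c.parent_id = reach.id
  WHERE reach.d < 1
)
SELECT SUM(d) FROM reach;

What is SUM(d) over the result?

2

Base: id=6 (All) at d 0.
Iteration 1: rows with parent_id in {6} -> Comedy (id 7, d 1), Mystery (id 10, d 1).
Iteration 2: d < 1 fails for all current rows; recursion stops.
SUM(d) = 0 + 1 + 1 = 2.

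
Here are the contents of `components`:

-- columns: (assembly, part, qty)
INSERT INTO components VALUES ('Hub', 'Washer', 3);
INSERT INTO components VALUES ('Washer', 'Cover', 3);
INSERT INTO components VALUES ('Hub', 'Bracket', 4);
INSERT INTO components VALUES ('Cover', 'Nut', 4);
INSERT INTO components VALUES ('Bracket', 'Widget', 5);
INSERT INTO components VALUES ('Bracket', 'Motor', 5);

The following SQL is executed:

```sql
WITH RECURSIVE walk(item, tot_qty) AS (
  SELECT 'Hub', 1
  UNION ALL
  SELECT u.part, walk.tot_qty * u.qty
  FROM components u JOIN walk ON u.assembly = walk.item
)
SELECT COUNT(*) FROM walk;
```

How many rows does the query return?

7

Base: (Hub, tot_qty=1).
Iteration 1: components of {Hub} -> Bracket = 1*4 = 4, Washer = 1*3 = 3.
Iteration 2: components of {Bracket,Washer} -> Cover = 3*3 = 9, Motor = 4*5 = 20, Widget = 4*5 = 20.
Iteration 3: components of {Cover,Motor,Widget} -> Nut = 9*4 = 36.
Iteration 4: no further components; recursion stops.
Total rows emitted: 7.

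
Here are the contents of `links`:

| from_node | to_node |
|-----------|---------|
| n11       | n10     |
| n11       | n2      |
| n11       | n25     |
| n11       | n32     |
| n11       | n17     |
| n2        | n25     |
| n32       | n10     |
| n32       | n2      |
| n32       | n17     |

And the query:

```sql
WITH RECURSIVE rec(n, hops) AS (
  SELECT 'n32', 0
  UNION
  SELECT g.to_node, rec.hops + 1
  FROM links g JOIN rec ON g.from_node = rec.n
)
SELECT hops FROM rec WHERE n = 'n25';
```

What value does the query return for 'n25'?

2

Base: (n32, hops=0).
Iteration 1: edges from {n32} -> (n10, hops=1), (n17, hops=1), (n2, hops=1).
Iteration 2: edges from {n10,n17,n2} -> (n25, hops=2).
Iteration 3: no outgoing edges from {n25}; recursion stops.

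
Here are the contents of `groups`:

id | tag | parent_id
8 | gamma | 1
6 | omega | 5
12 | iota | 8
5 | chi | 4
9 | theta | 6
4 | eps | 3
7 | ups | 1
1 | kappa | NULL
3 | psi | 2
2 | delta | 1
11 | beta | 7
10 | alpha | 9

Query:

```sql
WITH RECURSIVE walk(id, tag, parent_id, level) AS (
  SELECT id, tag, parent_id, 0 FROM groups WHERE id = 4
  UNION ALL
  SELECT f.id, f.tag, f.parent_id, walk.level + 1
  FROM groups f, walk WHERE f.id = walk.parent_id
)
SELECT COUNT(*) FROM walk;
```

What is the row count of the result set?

4

Base: id=4 (eps), parent_id=3, level 0.
Iteration 1: join on id=3 -> psi (id 3, parent_id=2, level 1).
Iteration 2: join on id=2 -> delta (id 2, parent_id=1, level 2).
Iteration 3: join on id=1 -> kappa (id 1, parent_id=NULL, level 3).
Iteration 4: parent_id is NULL; no match; recursion stops.
Total rows emitted: 4.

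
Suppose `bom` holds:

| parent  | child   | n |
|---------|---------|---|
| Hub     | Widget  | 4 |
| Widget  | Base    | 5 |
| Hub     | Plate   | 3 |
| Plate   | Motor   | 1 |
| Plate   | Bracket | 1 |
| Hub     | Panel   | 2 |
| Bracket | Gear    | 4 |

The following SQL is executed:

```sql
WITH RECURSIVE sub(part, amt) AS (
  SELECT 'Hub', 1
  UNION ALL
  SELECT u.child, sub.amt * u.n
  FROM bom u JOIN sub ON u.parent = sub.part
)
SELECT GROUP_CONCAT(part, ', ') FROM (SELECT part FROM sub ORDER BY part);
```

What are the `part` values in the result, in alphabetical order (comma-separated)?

Base, Bracket, Gear, Hub, Motor, Panel, Plate, Widget

Base: (Hub, amt=1).
Iteration 1: components of {Hub} -> Panel = 1*2 = 2, Plate = 1*3 = 3, Widget = 1*4 = 4.
Iteration 2: components of {Panel,Plate,Widget} -> Base = 4*5 = 20, Bracket = 3*1 = 3, Motor = 3*1 = 3.
Iteration 3: components of {Base,Bracket,Motor} -> Gear = 3*4 = 12.
Iteration 4: no further components; recursion stops.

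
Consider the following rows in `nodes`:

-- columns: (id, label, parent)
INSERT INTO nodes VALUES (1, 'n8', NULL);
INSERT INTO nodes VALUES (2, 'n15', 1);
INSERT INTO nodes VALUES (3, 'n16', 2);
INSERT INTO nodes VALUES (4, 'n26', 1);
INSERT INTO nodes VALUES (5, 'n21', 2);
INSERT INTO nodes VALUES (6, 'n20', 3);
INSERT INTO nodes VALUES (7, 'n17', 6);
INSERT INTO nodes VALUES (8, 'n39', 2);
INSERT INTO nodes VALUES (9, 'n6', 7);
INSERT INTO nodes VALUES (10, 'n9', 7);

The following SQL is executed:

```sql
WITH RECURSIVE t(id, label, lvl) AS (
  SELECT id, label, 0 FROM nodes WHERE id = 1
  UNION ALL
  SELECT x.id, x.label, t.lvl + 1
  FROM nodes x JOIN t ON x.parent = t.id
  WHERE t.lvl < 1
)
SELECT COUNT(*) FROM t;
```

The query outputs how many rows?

3

Base: id=1 (n8) at lvl 0.
Iteration 1: rows with parent in {1} -> n15 (id 2, lvl 1), n26 (id 4, lvl 1).
Iteration 2: lvl < 1 fails for all current rows; recursion stops.
Total rows emitted: 3.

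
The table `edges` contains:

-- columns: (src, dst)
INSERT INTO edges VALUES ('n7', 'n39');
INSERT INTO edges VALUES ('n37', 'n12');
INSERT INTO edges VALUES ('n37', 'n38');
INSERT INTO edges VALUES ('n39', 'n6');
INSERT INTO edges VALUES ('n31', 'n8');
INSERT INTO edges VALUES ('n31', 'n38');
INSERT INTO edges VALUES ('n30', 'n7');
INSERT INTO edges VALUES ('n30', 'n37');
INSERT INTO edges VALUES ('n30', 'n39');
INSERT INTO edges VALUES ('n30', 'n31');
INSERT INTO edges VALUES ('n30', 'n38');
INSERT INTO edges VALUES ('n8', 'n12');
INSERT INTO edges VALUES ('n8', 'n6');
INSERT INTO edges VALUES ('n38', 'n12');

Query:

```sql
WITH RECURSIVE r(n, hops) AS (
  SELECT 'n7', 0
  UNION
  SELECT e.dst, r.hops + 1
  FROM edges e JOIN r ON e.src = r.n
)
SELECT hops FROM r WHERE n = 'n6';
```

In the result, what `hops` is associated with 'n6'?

Base: (n7, hops=0).
Iteration 1: edges from {n7} -> (n39, hops=1).
Iteration 2: edges from {n39} -> (n6, hops=2).
Iteration 3: no outgoing edges from {n6}; recursion stops.

2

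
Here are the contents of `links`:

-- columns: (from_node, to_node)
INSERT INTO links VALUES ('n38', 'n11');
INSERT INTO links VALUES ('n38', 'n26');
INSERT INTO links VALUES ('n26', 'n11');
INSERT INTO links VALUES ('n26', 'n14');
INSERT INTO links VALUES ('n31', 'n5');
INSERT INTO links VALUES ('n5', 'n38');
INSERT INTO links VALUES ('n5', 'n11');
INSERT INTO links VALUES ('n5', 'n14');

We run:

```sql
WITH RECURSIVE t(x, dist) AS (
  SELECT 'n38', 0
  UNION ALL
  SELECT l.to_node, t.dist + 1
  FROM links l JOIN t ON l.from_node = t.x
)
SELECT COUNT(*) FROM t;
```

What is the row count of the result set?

5

Base: (n38, dist=0).
Iteration 1: edges from {n38} -> (n11, dist=1), (n26, dist=1).
Iteration 2: edges from {n11,n26} -> (n11, dist=2), (n14, dist=2).
Iteration 3: no outgoing edges from {n11,n14}; recursion stops.
Total rows emitted: 5.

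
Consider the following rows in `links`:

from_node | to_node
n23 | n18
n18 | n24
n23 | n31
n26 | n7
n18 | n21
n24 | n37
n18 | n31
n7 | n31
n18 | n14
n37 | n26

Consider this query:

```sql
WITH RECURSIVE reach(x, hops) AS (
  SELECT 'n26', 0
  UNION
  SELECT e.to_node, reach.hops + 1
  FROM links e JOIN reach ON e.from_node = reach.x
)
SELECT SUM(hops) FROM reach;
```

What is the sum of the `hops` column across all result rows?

3

Base: (n26, hops=0).
Iteration 1: edges from {n26} -> (n7, hops=1).
Iteration 2: edges from {n7} -> (n31, hops=2).
Iteration 3: no outgoing edges from {n31}; recursion stops.
SUM(hops) = 0 + 1 + 2 = 3.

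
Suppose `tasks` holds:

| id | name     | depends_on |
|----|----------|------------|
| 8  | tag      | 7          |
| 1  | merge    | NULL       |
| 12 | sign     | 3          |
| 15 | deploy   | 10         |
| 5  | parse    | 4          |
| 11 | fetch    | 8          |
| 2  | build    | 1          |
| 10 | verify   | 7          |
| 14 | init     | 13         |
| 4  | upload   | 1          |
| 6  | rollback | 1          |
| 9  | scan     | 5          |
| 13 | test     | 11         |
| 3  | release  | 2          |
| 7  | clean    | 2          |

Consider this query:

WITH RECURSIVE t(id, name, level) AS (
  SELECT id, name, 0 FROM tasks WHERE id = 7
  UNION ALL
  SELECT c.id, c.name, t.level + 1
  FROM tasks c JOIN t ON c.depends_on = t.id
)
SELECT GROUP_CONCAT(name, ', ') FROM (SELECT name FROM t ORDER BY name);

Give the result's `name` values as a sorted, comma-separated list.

Base: id=7 (clean) at level 0.
Iteration 1: rows with depends_on in {7} -> tag (id 8, level 1), verify (id 10, level 1).
Iteration 2: rows with depends_on in {8,10} -> fetch (id 11, level 2), deploy (id 15, level 2).
Iteration 3: rows with depends_on in {11,15} -> test (id 13, level 3).
Iteration 4: rows with depends_on in {13} -> init (id 14, level 4).
Iteration 5: no rows with depends_on in {14}; recursion stops.

clean, deploy, fetch, init, tag, test, verify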